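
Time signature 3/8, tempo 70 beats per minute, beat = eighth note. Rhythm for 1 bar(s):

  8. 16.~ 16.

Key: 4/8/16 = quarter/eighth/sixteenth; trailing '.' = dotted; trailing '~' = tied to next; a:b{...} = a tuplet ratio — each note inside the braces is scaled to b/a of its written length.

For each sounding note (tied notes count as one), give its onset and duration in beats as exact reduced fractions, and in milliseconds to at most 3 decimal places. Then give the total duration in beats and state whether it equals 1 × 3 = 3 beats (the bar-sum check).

1) 0.0ms=0b +1285.714ms=3/2b
2) 1285.714ms=3/2b +1285.714ms=3/2b
Σ=3b of 3 (70bpm 3/8) — PASS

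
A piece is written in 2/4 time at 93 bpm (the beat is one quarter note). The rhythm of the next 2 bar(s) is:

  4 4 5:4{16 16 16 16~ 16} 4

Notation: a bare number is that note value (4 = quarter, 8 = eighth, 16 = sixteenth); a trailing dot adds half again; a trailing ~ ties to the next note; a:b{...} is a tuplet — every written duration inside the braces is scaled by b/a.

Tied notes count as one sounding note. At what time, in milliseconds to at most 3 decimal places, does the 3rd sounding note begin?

1. 0.0ms @ 0 + 645.161ms (1)
2. 645.161ms @ 1 + 645.161ms (1)
3. 1290.323ms @ 2 + 129.032ms (1/5)
4. 1419.355ms @ 11/5 + 129.032ms (1/5)
5. 1548.387ms @ 12/5 + 129.032ms (1/5)
6. 1677.419ms @ 13/5 + 258.065ms (2/5)
7. 1935.484ms @ 3 + 645.161ms (1)

note 3 onset = 2b = 1290.323ms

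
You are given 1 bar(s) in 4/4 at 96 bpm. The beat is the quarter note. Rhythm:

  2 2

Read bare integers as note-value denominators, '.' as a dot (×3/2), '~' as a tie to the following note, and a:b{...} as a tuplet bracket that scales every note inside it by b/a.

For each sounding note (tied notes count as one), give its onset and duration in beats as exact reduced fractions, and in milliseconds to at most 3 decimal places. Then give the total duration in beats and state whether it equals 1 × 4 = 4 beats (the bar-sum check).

1) 0.0ms=0b +1250.0ms=2b
2) 1250.0ms=2b +1250.0ms=2b
Σ=4b of 4 (96bpm 4/4) — PASS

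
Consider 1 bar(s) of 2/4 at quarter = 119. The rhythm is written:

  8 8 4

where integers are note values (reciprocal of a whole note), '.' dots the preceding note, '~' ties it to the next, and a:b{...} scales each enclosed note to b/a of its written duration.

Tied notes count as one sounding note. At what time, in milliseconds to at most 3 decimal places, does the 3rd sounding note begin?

1. 0.0ms @ 0 + 252.101ms (1/2)
2. 252.101ms @ 1/2 + 252.101ms (1/2)
3. 504.202ms @ 1 + 504.202ms (1)

note 3 onset = 1b = 504.202ms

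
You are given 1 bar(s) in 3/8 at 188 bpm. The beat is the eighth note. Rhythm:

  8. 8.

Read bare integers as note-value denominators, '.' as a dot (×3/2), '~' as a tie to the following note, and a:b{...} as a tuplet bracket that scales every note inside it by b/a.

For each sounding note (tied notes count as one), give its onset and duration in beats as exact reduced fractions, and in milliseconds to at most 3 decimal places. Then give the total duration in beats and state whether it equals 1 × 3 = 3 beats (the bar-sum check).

1) 0.0ms=0b +478.723ms=3/2b
2) 478.723ms=3/2b +478.723ms=3/2b
Σ=3b of 3 (188bpm 3/8) — PASS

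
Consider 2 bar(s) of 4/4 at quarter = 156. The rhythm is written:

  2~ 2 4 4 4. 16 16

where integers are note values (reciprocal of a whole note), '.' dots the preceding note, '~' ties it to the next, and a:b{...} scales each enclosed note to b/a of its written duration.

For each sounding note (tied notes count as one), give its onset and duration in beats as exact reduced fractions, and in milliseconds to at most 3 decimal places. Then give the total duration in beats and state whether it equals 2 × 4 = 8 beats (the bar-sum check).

1) 0.0ms=0b +1538.462ms=4b
2) 1538.462ms=4b +384.615ms=1b
3) 1923.077ms=5b +384.615ms=1b
4) 2307.692ms=6b +576.923ms=3/2b
5) 2884.615ms=15/2b +96.154ms=1/4b
6) 2980.769ms=31/4b +96.154ms=1/4b
Σ=8b of 8 (156bpm 4/4) — PASS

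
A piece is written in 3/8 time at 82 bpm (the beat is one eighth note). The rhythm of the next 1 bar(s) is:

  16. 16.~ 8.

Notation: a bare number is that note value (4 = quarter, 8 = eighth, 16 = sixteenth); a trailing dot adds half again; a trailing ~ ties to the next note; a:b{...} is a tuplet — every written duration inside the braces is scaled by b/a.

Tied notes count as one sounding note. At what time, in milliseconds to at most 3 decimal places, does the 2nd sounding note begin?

note 2 onset = 3/4b = 548.78ms

1. 0.0ms @ 0 + 548.78ms (3/4)
2. 548.78ms @ 3/4 + 1646.341ms (9/4)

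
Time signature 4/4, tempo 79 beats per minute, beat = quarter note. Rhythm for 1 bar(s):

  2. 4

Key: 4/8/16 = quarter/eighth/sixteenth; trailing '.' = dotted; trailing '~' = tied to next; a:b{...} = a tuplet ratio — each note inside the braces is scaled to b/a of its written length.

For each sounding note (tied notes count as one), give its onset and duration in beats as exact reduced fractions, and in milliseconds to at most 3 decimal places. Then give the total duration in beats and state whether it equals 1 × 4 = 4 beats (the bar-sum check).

1) 0.0ms=0b +2278.481ms=3b
2) 2278.481ms=3b +759.494ms=1b
Σ=4b of 4 (79bpm 4/4) — PASS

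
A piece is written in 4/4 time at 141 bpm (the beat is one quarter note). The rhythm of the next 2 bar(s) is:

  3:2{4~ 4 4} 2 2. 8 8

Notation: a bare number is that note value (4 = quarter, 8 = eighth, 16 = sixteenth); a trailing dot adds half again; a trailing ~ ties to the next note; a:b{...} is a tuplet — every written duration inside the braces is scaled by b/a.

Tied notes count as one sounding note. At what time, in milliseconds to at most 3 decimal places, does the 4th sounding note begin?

1. 0.0ms @ 0 + 567.376ms (4/3)
2. 567.376ms @ 4/3 + 283.688ms (2/3)
3. 851.064ms @ 2 + 851.064ms (2)
4. 1702.128ms @ 4 + 1276.596ms (3)
5. 2978.723ms @ 7 + 212.766ms (1/2)
6. 3191.489ms @ 15/2 + 212.766ms (1/2)

note 4 onset = 4b = 1702.128ms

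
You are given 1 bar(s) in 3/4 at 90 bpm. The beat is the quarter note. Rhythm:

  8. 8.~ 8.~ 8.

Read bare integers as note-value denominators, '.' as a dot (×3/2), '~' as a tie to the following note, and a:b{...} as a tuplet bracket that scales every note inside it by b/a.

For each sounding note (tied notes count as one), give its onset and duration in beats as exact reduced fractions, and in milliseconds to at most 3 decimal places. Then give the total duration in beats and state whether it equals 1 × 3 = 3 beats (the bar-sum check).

1) 0.0ms=0b +500.0ms=3/4b
2) 500.0ms=3/4b +1500.0ms=9/4b
Σ=3b of 3 (90bpm 3/4) — PASS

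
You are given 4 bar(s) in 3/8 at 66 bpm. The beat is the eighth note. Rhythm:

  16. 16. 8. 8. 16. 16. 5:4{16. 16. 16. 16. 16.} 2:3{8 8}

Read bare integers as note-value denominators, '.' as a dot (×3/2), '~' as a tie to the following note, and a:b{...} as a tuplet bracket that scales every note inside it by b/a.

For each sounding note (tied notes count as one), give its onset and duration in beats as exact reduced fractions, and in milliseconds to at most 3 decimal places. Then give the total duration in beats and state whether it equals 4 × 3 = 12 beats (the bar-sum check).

1) 0.0ms=0b +681.818ms=3/4b
2) 681.818ms=3/4b +681.818ms=3/4b
3) 1363.636ms=3/2b +1363.636ms=3/2b
4) 2727.273ms=3b +1363.636ms=3/2b
5) 4090.909ms=9/2b +681.818ms=3/4b
6) 4772.727ms=21/4b +681.818ms=3/4b
7) 5454.545ms=6b +545.455ms=3/5b
8) 6000.0ms=33/5b +545.455ms=3/5b
9) 6545.455ms=36/5b +545.455ms=3/5b
10) 7090.909ms=39/5b +545.455ms=3/5b
11) 7636.364ms=42/5b +545.455ms=3/5b
12) 8181.818ms=9b +1363.636ms=3/2b
13) 9545.455ms=21/2b +1363.636ms=3/2b
Σ=12b of 12 (66bpm 3/8) — PASS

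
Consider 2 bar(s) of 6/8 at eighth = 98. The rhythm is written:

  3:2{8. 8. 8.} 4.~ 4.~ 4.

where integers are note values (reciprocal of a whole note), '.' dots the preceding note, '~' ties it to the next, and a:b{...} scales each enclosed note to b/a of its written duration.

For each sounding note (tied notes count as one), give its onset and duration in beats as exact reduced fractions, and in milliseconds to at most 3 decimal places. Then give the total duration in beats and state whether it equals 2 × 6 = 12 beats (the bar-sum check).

1) 0.0ms=0b +612.245ms=1b
2) 612.245ms=1b +612.245ms=1b
3) 1224.49ms=2b +612.245ms=1b
4) 1836.735ms=3b +5510.204ms=9b
Σ=12b of 12 (98bpm 6/8) — PASS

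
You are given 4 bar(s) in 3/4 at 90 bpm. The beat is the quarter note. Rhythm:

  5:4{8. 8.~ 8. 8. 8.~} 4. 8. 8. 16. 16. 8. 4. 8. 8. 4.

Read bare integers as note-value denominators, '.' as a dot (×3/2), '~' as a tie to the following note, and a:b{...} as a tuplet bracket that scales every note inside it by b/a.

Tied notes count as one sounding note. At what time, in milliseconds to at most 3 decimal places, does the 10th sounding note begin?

note 10 onset = 15/2b = 5000.0ms

1. 0.0ms @ 0 + 400.0ms (3/5)
2. 400.0ms @ 3/5 + 800.0ms (6/5)
3. 1200.0ms @ 9/5 + 400.0ms (3/5)
4. 1600.0ms @ 12/5 + 1400.0ms (21/10)
5. 3000.0ms @ 9/2 + 500.0ms (3/4)
6. 3500.0ms @ 21/4 + 500.0ms (3/4)
7. 4000.0ms @ 6 + 250.0ms (3/8)
8. 4250.0ms @ 51/8 + 250.0ms (3/8)
9. 4500.0ms @ 27/4 + 500.0ms (3/4)
10. 5000.0ms @ 15/2 + 1000.0ms (3/2)
11. 6000.0ms @ 9 + 500.0ms (3/4)
12. 6500.0ms @ 39/4 + 500.0ms (3/4)
13. 7000.0ms @ 21/2 + 1000.0ms (3/2)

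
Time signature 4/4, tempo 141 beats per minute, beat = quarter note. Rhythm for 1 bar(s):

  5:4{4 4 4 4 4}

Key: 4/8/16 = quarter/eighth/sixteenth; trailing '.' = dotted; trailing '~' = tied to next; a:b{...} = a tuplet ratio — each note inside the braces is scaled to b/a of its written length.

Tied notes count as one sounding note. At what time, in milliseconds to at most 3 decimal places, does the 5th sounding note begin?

note 5 onset = 16/5b = 1361.702ms

1. 0.0ms @ 0 + 340.426ms (4/5)
2. 340.426ms @ 4/5 + 340.426ms (4/5)
3. 680.851ms @ 8/5 + 340.426ms (4/5)
4. 1021.277ms @ 12/5 + 340.426ms (4/5)
5. 1361.702ms @ 16/5 + 340.426ms (4/5)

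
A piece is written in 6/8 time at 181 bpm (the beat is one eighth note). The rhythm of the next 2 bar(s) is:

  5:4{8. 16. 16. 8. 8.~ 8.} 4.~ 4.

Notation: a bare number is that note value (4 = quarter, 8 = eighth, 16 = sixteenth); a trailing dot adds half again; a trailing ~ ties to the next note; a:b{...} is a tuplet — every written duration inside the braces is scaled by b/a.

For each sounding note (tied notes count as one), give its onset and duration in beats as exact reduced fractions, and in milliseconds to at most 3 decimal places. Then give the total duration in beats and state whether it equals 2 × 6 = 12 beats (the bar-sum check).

1) 0.0ms=0b +397.79ms=6/5b
2) 397.79ms=6/5b +198.895ms=3/5b
3) 596.685ms=9/5b +198.895ms=3/5b
4) 795.58ms=12/5b +397.79ms=6/5b
5) 1193.37ms=18/5b +795.58ms=12/5b
6) 1988.95ms=6b +1988.95ms=6b
Σ=12b of 12 (181bpm 6/8) — PASS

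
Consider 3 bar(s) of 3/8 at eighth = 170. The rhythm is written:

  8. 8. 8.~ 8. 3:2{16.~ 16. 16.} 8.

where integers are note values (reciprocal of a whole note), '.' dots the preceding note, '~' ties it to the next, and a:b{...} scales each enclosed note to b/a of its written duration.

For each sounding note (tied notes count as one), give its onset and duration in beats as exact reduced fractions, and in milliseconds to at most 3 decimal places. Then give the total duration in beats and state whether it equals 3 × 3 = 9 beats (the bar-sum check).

1) 0.0ms=0b +529.412ms=3/2b
2) 529.412ms=3/2b +529.412ms=3/2b
3) 1058.824ms=3b +1058.824ms=3b
4) 2117.647ms=6b +352.941ms=1b
5) 2470.588ms=7b +176.471ms=1/2b
6) 2647.059ms=15/2b +529.412ms=3/2b
Σ=9b of 9 (170bpm 3/8) — PASS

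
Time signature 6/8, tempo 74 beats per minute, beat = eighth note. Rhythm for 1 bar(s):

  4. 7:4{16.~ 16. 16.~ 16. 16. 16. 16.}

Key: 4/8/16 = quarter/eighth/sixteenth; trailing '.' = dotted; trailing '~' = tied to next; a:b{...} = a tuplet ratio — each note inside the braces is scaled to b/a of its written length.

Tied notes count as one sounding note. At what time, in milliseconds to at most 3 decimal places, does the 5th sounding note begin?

1. 0.0ms @ 0 + 2432.432ms (3)
2. 2432.432ms @ 3 + 694.981ms (6/7)
3. 3127.413ms @ 27/7 + 694.981ms (6/7)
4. 3822.394ms @ 33/7 + 347.49ms (3/7)
5. 4169.884ms @ 36/7 + 347.49ms (3/7)
6. 4517.375ms @ 39/7 + 347.49ms (3/7)

note 5 onset = 36/7b = 4169.884ms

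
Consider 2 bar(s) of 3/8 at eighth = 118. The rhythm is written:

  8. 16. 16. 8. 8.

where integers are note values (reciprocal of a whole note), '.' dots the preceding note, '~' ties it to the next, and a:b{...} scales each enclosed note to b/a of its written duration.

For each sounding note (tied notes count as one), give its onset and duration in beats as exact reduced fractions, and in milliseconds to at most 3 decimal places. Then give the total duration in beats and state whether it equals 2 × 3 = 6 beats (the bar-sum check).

1) 0.0ms=0b +762.712ms=3/2b
2) 762.712ms=3/2b +381.356ms=3/4b
3) 1144.068ms=9/4b +381.356ms=3/4b
4) 1525.424ms=3b +762.712ms=3/2b
5) 2288.136ms=9/2b +762.712ms=3/2b
Σ=6b of 6 (118bpm 3/8) — PASS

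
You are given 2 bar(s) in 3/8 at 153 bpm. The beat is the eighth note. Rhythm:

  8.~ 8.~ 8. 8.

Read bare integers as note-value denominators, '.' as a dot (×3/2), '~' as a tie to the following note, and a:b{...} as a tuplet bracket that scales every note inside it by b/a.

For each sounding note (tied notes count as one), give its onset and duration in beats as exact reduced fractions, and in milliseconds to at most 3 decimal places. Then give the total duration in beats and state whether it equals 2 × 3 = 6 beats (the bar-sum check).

1) 0.0ms=0b +1764.706ms=9/2b
2) 1764.706ms=9/2b +588.235ms=3/2b
Σ=6b of 6 (153bpm 3/8) — PASS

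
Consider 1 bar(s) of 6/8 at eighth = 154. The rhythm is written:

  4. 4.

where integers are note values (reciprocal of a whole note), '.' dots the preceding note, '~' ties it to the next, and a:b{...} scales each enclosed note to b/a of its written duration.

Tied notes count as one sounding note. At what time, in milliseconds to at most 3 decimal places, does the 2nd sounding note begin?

1. 0.0ms @ 0 + 1168.831ms (3)
2. 1168.831ms @ 3 + 1168.831ms (3)

note 2 onset = 3b = 1168.831ms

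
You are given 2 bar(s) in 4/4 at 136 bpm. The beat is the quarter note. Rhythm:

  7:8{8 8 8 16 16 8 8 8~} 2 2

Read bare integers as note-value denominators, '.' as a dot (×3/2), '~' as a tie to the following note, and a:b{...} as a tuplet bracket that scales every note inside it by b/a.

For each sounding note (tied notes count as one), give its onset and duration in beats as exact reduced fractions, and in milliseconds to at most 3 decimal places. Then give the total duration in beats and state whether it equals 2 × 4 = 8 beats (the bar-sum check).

1) 0.0ms=0b +252.101ms=4/7b
2) 252.101ms=4/7b +252.101ms=4/7b
3) 504.202ms=8/7b +252.101ms=4/7b
4) 756.303ms=12/7b +126.05ms=2/7b
5) 882.353ms=2b +126.05ms=2/7b
6) 1008.403ms=16/7b +252.101ms=4/7b
7) 1260.504ms=20/7b +252.101ms=4/7b
8) 1512.605ms=24/7b +1134.454ms=18/7b
9) 2647.059ms=6b +882.353ms=2b
Σ=8b of 8 (136bpm 4/4) — PASS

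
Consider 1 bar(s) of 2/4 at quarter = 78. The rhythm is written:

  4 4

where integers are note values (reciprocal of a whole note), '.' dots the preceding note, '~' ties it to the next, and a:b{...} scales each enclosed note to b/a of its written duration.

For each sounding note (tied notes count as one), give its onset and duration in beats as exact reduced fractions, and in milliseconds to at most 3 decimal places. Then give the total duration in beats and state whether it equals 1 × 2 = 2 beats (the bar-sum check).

1) 0.0ms=0b +769.231ms=1b
2) 769.231ms=1b +769.231ms=1b
Σ=2b of 2 (78bpm 2/4) — PASS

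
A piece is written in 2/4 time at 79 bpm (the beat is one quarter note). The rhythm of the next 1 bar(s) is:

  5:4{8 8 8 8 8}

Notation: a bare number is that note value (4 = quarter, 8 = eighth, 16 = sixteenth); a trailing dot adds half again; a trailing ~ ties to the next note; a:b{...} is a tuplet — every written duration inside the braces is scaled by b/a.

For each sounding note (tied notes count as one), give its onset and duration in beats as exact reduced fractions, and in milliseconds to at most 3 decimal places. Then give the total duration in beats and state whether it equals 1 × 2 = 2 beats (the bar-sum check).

1) 0.0ms=0b +303.797ms=2/5b
2) 303.797ms=2/5b +303.797ms=2/5b
3) 607.595ms=4/5b +303.797ms=2/5b
4) 911.392ms=6/5b +303.797ms=2/5b
5) 1215.19ms=8/5b +303.797ms=2/5b
Σ=2b of 2 (79bpm 2/4) — PASS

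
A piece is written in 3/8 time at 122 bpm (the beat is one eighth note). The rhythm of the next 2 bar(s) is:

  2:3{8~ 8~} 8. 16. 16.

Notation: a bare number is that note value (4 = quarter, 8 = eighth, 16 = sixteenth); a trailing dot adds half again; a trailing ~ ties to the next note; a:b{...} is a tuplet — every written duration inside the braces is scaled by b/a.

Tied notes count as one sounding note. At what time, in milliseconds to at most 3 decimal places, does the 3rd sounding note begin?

note 3 onset = 21/4b = 2581.967ms

1. 0.0ms @ 0 + 2213.115ms (9/2)
2. 2213.115ms @ 9/2 + 368.852ms (3/4)
3. 2581.967ms @ 21/4 + 368.852ms (3/4)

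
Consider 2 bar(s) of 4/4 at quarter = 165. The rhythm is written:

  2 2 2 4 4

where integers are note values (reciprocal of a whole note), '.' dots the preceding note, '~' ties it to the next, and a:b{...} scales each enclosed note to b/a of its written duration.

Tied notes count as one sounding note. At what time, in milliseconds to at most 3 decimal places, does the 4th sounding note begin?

note 4 onset = 6b = 2181.818ms

1. 0.0ms @ 0 + 727.273ms (2)
2. 727.273ms @ 2 + 727.273ms (2)
3. 1454.545ms @ 4 + 727.273ms (2)
4. 2181.818ms @ 6 + 363.636ms (1)
5. 2545.455ms @ 7 + 363.636ms (1)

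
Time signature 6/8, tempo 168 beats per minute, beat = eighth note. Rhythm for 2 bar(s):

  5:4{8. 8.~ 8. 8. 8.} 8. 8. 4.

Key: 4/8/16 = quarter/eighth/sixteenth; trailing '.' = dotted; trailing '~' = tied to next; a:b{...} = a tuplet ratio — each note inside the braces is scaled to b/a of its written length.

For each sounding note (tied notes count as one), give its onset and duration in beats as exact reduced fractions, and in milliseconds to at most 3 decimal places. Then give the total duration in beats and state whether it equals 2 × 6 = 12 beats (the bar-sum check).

1) 0.0ms=0b +428.571ms=6/5b
2) 428.571ms=6/5b +857.143ms=12/5b
3) 1285.714ms=18/5b +428.571ms=6/5b
4) 1714.286ms=24/5b +428.571ms=6/5b
5) 2142.857ms=6b +535.714ms=3/2b
6) 2678.571ms=15/2b +535.714ms=3/2b
7) 3214.286ms=9b +1071.429ms=3b
Σ=12b of 12 (168bpm 6/8) — PASS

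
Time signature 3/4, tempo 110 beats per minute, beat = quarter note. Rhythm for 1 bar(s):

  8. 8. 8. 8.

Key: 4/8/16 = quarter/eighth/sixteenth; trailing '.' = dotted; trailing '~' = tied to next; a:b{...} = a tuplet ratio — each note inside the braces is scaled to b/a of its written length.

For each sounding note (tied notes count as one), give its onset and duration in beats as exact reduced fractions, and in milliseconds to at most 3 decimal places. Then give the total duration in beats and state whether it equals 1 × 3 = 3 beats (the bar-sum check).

1) 0.0ms=0b +409.091ms=3/4b
2) 409.091ms=3/4b +409.091ms=3/4b
3) 818.182ms=3/2b +409.091ms=3/4b
4) 1227.273ms=9/4b +409.091ms=3/4b
Σ=3b of 3 (110bpm 3/4) — PASS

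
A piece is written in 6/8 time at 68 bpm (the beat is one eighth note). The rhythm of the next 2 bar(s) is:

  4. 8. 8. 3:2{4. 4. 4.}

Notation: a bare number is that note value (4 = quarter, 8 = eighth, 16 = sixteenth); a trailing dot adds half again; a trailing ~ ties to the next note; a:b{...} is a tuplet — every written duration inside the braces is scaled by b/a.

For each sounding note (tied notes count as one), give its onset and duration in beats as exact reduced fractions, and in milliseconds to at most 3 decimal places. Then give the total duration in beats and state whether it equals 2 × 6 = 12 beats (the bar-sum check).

1) 0.0ms=0b +2647.059ms=3b
2) 2647.059ms=3b +1323.529ms=3/2b
3) 3970.588ms=9/2b +1323.529ms=3/2b
4) 5294.118ms=6b +1764.706ms=2b
5) 7058.824ms=8b +1764.706ms=2b
6) 8823.529ms=10b +1764.706ms=2b
Σ=12b of 12 (68bpm 6/8) — PASS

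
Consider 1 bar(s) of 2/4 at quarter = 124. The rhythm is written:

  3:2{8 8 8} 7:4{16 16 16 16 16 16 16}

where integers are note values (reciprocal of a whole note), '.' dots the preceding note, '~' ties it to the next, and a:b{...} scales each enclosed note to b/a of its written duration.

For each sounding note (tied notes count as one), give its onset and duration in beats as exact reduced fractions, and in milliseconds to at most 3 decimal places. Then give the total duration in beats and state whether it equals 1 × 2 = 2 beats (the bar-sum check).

1) 0.0ms=0b +161.29ms=1/3b
2) 161.29ms=1/3b +161.29ms=1/3b
3) 322.581ms=2/3b +161.29ms=1/3b
4) 483.871ms=1b +69.124ms=1/7b
5) 552.995ms=8/7b +69.124ms=1/7b
6) 622.12ms=9/7b +69.124ms=1/7b
7) 691.244ms=10/7b +69.124ms=1/7b
8) 760.369ms=11/7b +69.124ms=1/7b
9) 829.493ms=12/7b +69.124ms=1/7b
10) 898.618ms=13/7b +69.124ms=1/7b
Σ=2b of 2 (124bpm 2/4) — PASS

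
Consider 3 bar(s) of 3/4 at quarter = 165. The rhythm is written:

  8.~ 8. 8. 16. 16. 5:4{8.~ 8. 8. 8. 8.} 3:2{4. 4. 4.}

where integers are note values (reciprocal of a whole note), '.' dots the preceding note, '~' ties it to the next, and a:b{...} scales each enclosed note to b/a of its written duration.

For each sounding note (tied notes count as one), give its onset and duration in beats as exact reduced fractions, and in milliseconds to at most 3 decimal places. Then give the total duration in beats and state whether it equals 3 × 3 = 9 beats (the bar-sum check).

1) 0.0ms=0b +545.455ms=3/2b
2) 545.455ms=3/2b +272.727ms=3/4b
3) 818.182ms=9/4b +136.364ms=3/8b
4) 954.545ms=21/8b +136.364ms=3/8b
5) 1090.909ms=3b +436.364ms=6/5b
6) 1527.273ms=21/5b +218.182ms=3/5b
7) 1745.455ms=24/5b +218.182ms=3/5b
8) 1963.636ms=27/5b +218.182ms=3/5b
9) 2181.818ms=6b +363.636ms=1b
10) 2545.455ms=7b +363.636ms=1b
11) 2909.091ms=8b +363.636ms=1b
Σ=9b of 9 (165bpm 3/4) — PASS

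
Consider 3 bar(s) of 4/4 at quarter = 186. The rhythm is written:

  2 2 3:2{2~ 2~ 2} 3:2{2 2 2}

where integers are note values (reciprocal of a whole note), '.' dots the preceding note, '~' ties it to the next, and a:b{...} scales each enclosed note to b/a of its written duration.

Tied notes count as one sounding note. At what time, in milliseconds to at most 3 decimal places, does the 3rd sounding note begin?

1. 0.0ms @ 0 + 645.161ms (2)
2. 645.161ms @ 2 + 645.161ms (2)
3. 1290.323ms @ 4 + 1290.323ms (4)
4. 2580.645ms @ 8 + 430.108ms (4/3)
5. 3010.753ms @ 28/3 + 430.108ms (4/3)
6. 3440.86ms @ 32/3 + 430.108ms (4/3)

note 3 onset = 4b = 1290.323ms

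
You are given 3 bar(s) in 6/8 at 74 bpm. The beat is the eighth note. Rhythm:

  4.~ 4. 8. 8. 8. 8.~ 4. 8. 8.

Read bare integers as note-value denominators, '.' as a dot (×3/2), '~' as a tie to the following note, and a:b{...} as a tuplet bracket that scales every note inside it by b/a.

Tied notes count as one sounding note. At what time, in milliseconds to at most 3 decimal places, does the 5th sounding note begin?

1. 0.0ms @ 0 + 4864.865ms (6)
2. 4864.865ms @ 6 + 1216.216ms (3/2)
3. 6081.081ms @ 15/2 + 1216.216ms (3/2)
4. 7297.297ms @ 9 + 1216.216ms (3/2)
5. 8513.514ms @ 21/2 + 3648.649ms (9/2)
6. 12162.162ms @ 15 + 1216.216ms (3/2)
7. 13378.378ms @ 33/2 + 1216.216ms (3/2)

note 5 onset = 21/2b = 8513.514ms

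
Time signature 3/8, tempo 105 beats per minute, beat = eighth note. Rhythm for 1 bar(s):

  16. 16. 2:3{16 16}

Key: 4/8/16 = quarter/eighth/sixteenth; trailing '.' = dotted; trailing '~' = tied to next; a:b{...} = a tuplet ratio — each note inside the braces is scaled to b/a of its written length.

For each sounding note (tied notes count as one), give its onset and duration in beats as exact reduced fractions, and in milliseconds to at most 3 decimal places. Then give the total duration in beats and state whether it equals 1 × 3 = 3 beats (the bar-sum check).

1) 0.0ms=0b +428.571ms=3/4b
2) 428.571ms=3/4b +428.571ms=3/4b
3) 857.143ms=3/2b +428.571ms=3/4b
4) 1285.714ms=9/4b +428.571ms=3/4b
Σ=3b of 3 (105bpm 3/8) — PASS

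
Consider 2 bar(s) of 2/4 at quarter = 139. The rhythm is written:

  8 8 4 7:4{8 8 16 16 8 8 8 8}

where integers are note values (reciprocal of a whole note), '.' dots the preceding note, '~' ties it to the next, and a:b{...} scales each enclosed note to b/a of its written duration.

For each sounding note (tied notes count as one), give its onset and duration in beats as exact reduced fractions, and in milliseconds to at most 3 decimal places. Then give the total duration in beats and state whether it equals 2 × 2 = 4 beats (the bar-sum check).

1) 0.0ms=0b +215.827ms=1/2b
2) 215.827ms=1/2b +215.827ms=1/2b
3) 431.655ms=1b +431.655ms=1b
4) 863.309ms=2b +123.33ms=2/7b
5) 986.639ms=16/7b +123.33ms=2/7b
6) 1109.969ms=18/7b +61.665ms=1/7b
7) 1171.634ms=19/7b +61.665ms=1/7b
8) 1233.299ms=20/7b +123.33ms=2/7b
9) 1356.629ms=22/7b +123.33ms=2/7b
10) 1479.959ms=24/7b +123.33ms=2/7b
11) 1603.289ms=26/7b +123.33ms=2/7b
Σ=4b of 4 (139bpm 2/4) — PASS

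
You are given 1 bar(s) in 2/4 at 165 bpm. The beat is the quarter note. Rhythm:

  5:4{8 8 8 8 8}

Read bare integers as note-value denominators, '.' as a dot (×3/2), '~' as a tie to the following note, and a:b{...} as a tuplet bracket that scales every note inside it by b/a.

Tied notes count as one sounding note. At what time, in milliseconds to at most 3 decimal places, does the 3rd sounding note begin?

note 3 onset = 4/5b = 290.909ms

1. 0.0ms @ 0 + 145.455ms (2/5)
2. 145.455ms @ 2/5 + 145.455ms (2/5)
3. 290.909ms @ 4/5 + 145.455ms (2/5)
4. 436.364ms @ 6/5 + 145.455ms (2/5)
5. 581.818ms @ 8/5 + 145.455ms (2/5)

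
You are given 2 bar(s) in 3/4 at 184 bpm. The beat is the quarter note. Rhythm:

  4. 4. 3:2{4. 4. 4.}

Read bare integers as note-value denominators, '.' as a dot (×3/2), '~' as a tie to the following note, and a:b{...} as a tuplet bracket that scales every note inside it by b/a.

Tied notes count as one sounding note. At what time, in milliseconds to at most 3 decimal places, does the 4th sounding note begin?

note 4 onset = 4b = 1304.348ms

1. 0.0ms @ 0 + 489.13ms (3/2)
2. 489.13ms @ 3/2 + 489.13ms (3/2)
3. 978.261ms @ 3 + 326.087ms (1)
4. 1304.348ms @ 4 + 326.087ms (1)
5. 1630.435ms @ 5 + 326.087ms (1)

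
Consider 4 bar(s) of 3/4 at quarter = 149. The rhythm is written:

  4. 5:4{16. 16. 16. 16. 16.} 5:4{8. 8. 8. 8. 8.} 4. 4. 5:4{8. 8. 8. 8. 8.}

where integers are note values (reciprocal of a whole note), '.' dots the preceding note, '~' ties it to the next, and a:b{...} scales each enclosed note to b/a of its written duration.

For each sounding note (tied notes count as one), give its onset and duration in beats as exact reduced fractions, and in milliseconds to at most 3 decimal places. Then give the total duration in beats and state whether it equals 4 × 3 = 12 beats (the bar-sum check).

1) 0.0ms=0b +604.027ms=3/2b
2) 604.027ms=3/2b +120.805ms=3/10b
3) 724.832ms=9/5b +120.805ms=3/10b
4) 845.638ms=21/10b +120.805ms=3/10b
5) 966.443ms=12/5b +120.805ms=3/10b
6) 1087.248ms=27/10b +120.805ms=3/10b
7) 1208.054ms=3b +241.611ms=3/5b
8) 1449.664ms=18/5b +241.611ms=3/5b
9) 1691.275ms=21/5b +241.611ms=3/5b
10) 1932.886ms=24/5b +241.611ms=3/5b
11) 2174.497ms=27/5b +241.611ms=3/5b
12) 2416.107ms=6b +604.027ms=3/2b
13) 3020.134ms=15/2b +604.027ms=3/2b
14) 3624.161ms=9b +241.611ms=3/5b
15) 3865.772ms=48/5b +241.611ms=3/5b
16) 4107.383ms=51/5b +241.611ms=3/5b
17) 4348.993ms=54/5b +241.611ms=3/5b
18) 4590.604ms=57/5b +241.611ms=3/5b
Σ=12b of 12 (149bpm 3/4) — PASS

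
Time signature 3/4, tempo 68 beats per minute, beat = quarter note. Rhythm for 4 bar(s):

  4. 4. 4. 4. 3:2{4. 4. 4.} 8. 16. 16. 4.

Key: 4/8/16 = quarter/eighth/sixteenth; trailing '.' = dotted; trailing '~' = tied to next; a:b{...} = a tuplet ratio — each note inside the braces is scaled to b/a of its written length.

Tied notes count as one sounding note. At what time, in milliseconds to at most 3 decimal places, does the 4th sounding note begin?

note 4 onset = 9/2b = 3970.588ms

1. 0.0ms @ 0 + 1323.529ms (3/2)
2. 1323.529ms @ 3/2 + 1323.529ms (3/2)
3. 2647.059ms @ 3 + 1323.529ms (3/2)
4. 3970.588ms @ 9/2 + 1323.529ms (3/2)
5. 5294.118ms @ 6 + 882.353ms (1)
6. 6176.471ms @ 7 + 882.353ms (1)
7. 7058.824ms @ 8 + 882.353ms (1)
8. 7941.176ms @ 9 + 661.765ms (3/4)
9. 8602.941ms @ 39/4 + 330.882ms (3/8)
10. 8933.824ms @ 81/8 + 330.882ms (3/8)
11. 9264.706ms @ 21/2 + 1323.529ms (3/2)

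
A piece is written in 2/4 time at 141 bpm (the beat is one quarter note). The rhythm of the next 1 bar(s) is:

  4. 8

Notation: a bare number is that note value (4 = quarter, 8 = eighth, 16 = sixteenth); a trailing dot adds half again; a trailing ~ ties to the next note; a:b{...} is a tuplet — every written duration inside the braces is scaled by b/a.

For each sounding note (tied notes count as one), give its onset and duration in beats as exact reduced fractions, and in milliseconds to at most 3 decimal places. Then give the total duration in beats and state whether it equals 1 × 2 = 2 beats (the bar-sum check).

1) 0.0ms=0b +638.298ms=3/2b
2) 638.298ms=3/2b +212.766ms=1/2b
Σ=2b of 2 (141bpm 2/4) — PASS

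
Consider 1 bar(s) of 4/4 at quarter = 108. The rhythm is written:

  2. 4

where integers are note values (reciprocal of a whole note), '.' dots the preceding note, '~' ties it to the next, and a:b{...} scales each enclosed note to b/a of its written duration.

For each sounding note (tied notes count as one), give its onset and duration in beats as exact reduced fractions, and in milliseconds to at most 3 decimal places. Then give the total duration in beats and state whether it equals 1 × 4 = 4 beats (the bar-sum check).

1) 0.0ms=0b +1666.667ms=3b
2) 1666.667ms=3b +555.556ms=1b
Σ=4b of 4 (108bpm 4/4) — PASS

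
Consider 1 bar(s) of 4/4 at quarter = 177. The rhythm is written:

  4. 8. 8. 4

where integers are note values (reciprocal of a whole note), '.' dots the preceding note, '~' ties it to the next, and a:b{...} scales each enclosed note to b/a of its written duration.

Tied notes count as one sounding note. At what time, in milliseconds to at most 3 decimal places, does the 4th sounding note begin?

note 4 onset = 3b = 1016.949ms

1. 0.0ms @ 0 + 508.475ms (3/2)
2. 508.475ms @ 3/2 + 254.237ms (3/4)
3. 762.712ms @ 9/4 + 254.237ms (3/4)
4. 1016.949ms @ 3 + 338.983ms (1)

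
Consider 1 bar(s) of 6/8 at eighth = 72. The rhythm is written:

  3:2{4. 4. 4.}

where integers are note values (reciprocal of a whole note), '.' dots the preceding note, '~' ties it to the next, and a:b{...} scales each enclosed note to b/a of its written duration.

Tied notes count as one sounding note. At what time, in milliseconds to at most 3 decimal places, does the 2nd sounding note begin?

note 2 onset = 2b = 1666.667ms

1. 0.0ms @ 0 + 1666.667ms (2)
2. 1666.667ms @ 2 + 1666.667ms (2)
3. 3333.333ms @ 4 + 1666.667ms (2)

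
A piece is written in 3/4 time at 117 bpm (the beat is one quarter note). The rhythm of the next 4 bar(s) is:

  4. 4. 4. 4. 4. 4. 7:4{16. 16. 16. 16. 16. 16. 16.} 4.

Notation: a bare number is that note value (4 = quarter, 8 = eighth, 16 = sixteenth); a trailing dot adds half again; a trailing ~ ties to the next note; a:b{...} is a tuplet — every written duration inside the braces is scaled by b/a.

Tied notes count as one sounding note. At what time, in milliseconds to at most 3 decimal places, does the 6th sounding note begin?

note 6 onset = 15/2b = 3846.154ms

1. 0.0ms @ 0 + 769.231ms (3/2)
2. 769.231ms @ 3/2 + 769.231ms (3/2)
3. 1538.462ms @ 3 + 769.231ms (3/2)
4. 2307.692ms @ 9/2 + 769.231ms (3/2)
5. 3076.923ms @ 6 + 769.231ms (3/2)
6. 3846.154ms @ 15/2 + 769.231ms (3/2)
7. 4615.385ms @ 9 + 109.89ms (3/14)
8. 4725.275ms @ 129/14 + 109.89ms (3/14)
9. 4835.165ms @ 66/7 + 109.89ms (3/14)
10. 4945.055ms @ 135/14 + 109.89ms (3/14)
11. 5054.945ms @ 69/7 + 109.89ms (3/14)
12. 5164.835ms @ 141/14 + 109.89ms (3/14)
13. 5274.725ms @ 72/7 + 109.89ms (3/14)
14. 5384.615ms @ 21/2 + 769.231ms (3/2)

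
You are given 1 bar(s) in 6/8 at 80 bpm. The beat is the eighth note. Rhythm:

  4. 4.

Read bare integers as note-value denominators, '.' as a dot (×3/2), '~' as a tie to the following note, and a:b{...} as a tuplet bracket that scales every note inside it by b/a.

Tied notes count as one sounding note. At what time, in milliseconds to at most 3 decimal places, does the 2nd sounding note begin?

1. 0.0ms @ 0 + 2250.0ms (3)
2. 2250.0ms @ 3 + 2250.0ms (3)

note 2 onset = 3b = 2250.0ms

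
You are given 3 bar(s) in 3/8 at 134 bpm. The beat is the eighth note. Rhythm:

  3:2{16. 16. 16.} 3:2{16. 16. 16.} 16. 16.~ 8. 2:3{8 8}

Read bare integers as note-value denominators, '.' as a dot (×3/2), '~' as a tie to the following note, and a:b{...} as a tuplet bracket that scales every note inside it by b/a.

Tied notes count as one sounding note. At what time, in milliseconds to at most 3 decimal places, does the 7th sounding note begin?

1. 0.0ms @ 0 + 223.881ms (1/2)
2. 223.881ms @ 1/2 + 223.881ms (1/2)
3. 447.761ms @ 1 + 223.881ms (1/2)
4. 671.642ms @ 3/2 + 223.881ms (1/2)
5. 895.522ms @ 2 + 223.881ms (1/2)
6. 1119.403ms @ 5/2 + 223.881ms (1/2)
7. 1343.284ms @ 3 + 335.821ms (3/4)
8. 1679.104ms @ 15/4 + 1007.463ms (9/4)
9. 2686.567ms @ 6 + 671.642ms (3/2)
10. 3358.209ms @ 15/2 + 671.642ms (3/2)

note 7 onset = 3b = 1343.284ms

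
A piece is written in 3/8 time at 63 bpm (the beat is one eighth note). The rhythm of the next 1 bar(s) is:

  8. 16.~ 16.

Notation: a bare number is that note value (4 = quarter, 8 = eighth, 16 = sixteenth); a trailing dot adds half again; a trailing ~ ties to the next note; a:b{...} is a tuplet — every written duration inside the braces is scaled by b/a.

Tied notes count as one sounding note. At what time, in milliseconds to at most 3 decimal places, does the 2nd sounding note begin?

note 2 onset = 3/2b = 1428.571ms

1. 0.0ms @ 0 + 1428.571ms (3/2)
2. 1428.571ms @ 3/2 + 1428.571ms (3/2)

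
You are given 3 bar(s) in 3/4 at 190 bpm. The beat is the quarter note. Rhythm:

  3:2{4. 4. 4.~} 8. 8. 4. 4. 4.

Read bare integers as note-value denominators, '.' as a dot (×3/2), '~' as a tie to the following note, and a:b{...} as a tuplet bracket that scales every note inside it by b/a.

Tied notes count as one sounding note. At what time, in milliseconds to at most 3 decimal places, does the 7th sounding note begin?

note 7 onset = 15/2b = 2368.421ms

1. 0.0ms @ 0 + 315.789ms (1)
2. 315.789ms @ 1 + 315.789ms (1)
3. 631.579ms @ 2 + 552.632ms (7/4)
4. 1184.211ms @ 15/4 + 236.842ms (3/4)
5. 1421.053ms @ 9/2 + 473.684ms (3/2)
6. 1894.737ms @ 6 + 473.684ms (3/2)
7. 2368.421ms @ 15/2 + 473.684ms (3/2)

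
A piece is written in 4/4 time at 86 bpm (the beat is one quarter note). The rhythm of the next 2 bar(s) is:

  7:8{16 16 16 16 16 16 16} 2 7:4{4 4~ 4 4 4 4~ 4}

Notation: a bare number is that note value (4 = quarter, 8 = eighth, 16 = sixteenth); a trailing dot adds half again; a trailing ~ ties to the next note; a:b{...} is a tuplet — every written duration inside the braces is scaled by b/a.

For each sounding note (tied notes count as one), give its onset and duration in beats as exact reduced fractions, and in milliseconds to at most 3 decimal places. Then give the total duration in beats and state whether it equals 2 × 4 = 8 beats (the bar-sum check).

1) 0.0ms=0b +199.336ms=2/7b
2) 199.336ms=2/7b +199.336ms=2/7b
3) 398.671ms=4/7b +199.336ms=2/7b
4) 598.007ms=6/7b +199.336ms=2/7b
5) 797.342ms=8/7b +199.336ms=2/7b
6) 996.678ms=10/7b +199.336ms=2/7b
7) 1196.013ms=12/7b +199.336ms=2/7b
8) 1395.349ms=2b +1395.349ms=2b
9) 2790.698ms=4b +398.671ms=4/7b
10) 3189.369ms=32/7b +797.342ms=8/7b
11) 3986.711ms=40/7b +398.671ms=4/7b
12) 4385.382ms=44/7b +398.671ms=4/7b
13) 4784.053ms=48/7b +797.342ms=8/7b
Σ=8b of 8 (86bpm 4/4) — PASS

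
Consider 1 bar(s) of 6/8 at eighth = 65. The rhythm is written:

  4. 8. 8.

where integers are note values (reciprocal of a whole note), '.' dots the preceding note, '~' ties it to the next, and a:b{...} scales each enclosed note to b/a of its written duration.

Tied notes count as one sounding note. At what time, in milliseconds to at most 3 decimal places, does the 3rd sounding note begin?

note 3 onset = 9/2b = 4153.846ms

1. 0.0ms @ 0 + 2769.231ms (3)
2. 2769.231ms @ 3 + 1384.615ms (3/2)
3. 4153.846ms @ 9/2 + 1384.615ms (3/2)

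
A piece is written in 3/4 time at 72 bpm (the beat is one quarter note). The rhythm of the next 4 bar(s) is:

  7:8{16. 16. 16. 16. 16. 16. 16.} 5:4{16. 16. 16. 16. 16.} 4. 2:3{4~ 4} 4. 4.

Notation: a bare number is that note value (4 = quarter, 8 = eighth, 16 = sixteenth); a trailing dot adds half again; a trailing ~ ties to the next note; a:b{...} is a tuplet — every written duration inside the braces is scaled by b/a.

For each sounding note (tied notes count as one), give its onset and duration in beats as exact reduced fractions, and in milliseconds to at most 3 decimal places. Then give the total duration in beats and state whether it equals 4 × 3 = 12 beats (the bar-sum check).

1) 0.0ms=0b +357.143ms=3/7b
2) 357.143ms=3/7b +357.143ms=3/7b
3) 714.286ms=6/7b +357.143ms=3/7b
4) 1071.429ms=9/7b +357.143ms=3/7b
5) 1428.571ms=12/7b +357.143ms=3/7b
6) 1785.714ms=15/7b +357.143ms=3/7b
7) 2142.857ms=18/7b +357.143ms=3/7b
8) 2500.0ms=3b +250.0ms=3/10b
9) 2750.0ms=33/10b +250.0ms=3/10b
10) 3000.0ms=18/5b +250.0ms=3/10b
11) 3250.0ms=39/10b +250.0ms=3/10b
12) 3500.0ms=21/5b +250.0ms=3/10b
13) 3750.0ms=9/2b +1250.0ms=3/2b
14) 5000.0ms=6b +2500.0ms=3b
15) 7500.0ms=9b +1250.0ms=3/2b
16) 8750.0ms=21/2b +1250.0ms=3/2b
Σ=12b of 12 (72bpm 3/4) — PASS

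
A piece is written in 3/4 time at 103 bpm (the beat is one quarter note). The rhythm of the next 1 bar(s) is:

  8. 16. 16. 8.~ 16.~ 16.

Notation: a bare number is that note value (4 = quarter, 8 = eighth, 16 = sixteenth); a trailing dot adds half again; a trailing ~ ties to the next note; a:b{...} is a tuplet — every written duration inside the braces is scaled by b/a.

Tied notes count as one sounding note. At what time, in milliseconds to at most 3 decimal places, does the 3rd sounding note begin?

1. 0.0ms @ 0 + 436.893ms (3/4)
2. 436.893ms @ 3/4 + 218.447ms (3/8)
3. 655.34ms @ 9/8 + 218.447ms (3/8)
4. 873.786ms @ 3/2 + 873.786ms (3/2)

note 3 onset = 9/8b = 655.34ms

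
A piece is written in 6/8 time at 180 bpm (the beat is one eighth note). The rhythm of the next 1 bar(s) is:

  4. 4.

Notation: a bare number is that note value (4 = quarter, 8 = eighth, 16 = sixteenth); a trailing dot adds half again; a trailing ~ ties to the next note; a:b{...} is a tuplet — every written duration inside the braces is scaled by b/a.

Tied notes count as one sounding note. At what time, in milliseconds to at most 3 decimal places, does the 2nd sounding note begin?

1. 0.0ms @ 0 + 1000.0ms (3)
2. 1000.0ms @ 3 + 1000.0ms (3)

note 2 onset = 3b = 1000.0ms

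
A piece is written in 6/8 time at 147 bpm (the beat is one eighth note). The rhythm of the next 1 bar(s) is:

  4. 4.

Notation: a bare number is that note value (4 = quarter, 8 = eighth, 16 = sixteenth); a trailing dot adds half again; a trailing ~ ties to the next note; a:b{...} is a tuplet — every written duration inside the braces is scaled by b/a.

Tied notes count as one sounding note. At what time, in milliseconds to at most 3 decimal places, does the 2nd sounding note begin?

note 2 onset = 3b = 1224.49ms

1. 0.0ms @ 0 + 1224.49ms (3)
2. 1224.49ms @ 3 + 1224.49ms (3)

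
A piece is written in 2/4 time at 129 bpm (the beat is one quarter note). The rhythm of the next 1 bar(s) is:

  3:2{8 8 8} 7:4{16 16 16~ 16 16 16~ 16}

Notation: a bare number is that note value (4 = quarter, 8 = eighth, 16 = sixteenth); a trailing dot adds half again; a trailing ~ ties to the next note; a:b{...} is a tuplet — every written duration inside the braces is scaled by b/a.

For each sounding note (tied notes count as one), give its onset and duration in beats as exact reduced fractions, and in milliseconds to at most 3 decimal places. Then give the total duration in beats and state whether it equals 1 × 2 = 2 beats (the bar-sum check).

1) 0.0ms=0b +155.039ms=1/3b
2) 155.039ms=1/3b +155.039ms=1/3b
3) 310.078ms=2/3b +155.039ms=1/3b
4) 465.116ms=1b +66.445ms=1/7b
5) 531.561ms=8/7b +66.445ms=1/7b
6) 598.007ms=9/7b +132.89ms=2/7b
7) 730.897ms=11/7b +66.445ms=1/7b
8) 797.342ms=12/7b +132.89ms=2/7b
Σ=2b of 2 (129bpm 2/4) — PASS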